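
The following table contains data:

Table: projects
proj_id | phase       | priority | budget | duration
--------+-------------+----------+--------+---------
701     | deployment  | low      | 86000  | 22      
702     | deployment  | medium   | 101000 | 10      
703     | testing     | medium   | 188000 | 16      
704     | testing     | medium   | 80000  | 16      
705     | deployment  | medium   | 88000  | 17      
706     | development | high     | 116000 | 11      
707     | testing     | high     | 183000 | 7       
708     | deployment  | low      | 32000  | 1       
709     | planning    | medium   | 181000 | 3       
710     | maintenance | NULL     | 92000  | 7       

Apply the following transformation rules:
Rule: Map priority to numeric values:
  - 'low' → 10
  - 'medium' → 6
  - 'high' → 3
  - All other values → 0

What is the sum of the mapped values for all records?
56

Step 1: Apply mapping to each record
Step 2: Count by status:
  'low': 2 records × 10 = 20
  'medium': 5 records × 6 = 30
  'high': 2 records × 3 = 6
Step 3: Sum all mapped values = 56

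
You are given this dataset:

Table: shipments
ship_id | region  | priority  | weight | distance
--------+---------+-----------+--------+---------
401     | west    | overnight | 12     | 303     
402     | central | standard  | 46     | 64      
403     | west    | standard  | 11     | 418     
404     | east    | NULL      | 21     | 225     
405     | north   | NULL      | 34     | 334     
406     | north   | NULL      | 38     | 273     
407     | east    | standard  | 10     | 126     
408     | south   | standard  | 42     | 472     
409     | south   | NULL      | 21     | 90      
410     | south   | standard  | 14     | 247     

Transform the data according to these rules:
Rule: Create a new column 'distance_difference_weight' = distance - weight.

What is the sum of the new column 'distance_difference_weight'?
2303

Step 1: For each record, compute distance - weight
Example calculations:
  303 - 12 = 291
  64 - 46 = 18
  418 - 11 = 407
  ...
Step 2: Sum all derived values
Step 3: Total = 2303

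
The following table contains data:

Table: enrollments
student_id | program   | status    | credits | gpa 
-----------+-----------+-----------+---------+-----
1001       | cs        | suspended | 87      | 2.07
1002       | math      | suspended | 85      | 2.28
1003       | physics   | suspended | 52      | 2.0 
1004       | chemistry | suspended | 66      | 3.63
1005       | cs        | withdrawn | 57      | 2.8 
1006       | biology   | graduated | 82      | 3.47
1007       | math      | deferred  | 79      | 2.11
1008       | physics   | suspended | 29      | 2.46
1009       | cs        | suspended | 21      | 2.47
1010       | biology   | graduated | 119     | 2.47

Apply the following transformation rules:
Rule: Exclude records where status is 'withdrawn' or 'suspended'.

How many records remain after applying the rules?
3

Step 1: Count records to exclude
  - 1 (withdrawn) + 6 (suspended) = 7 records
Step 2: Total records: 10
Step 3: Remaining = 10 - 7 = 3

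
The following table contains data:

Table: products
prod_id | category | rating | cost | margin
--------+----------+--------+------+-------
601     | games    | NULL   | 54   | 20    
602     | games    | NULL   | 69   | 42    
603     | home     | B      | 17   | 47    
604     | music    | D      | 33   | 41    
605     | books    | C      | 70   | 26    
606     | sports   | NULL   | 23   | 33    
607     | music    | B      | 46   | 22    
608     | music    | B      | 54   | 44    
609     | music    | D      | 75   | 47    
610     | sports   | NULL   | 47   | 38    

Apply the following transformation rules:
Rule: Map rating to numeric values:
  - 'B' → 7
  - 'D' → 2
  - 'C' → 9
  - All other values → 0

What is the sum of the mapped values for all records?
34

Step 1: Apply mapping to each record
Step 2: Count by status:
  'B': 3 records × 7 = 21
  'D': 2 records × 2 = 4
  'C': 1 records × 9 = 9
Step 3: Sum all mapped values = 34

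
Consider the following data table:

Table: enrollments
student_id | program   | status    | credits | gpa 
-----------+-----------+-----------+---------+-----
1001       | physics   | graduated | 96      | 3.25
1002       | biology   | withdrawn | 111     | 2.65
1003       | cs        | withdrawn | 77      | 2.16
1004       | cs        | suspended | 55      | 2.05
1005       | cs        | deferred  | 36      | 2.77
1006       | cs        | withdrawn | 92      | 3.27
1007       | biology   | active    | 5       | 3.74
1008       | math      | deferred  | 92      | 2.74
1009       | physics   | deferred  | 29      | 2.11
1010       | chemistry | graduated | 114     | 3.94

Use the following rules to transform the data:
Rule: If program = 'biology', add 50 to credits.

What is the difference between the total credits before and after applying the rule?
100

Step 1: Original sum of credits = 707
Step 2: 2 records have program = 'biology'
Step 3: Each affected record changes by 50
Step 4: Total change = 2 × 50 = 100
Step 5: New sum = 707 + 100 = 807
Step 6: Difference = |807 - 707| = 100
        (Sum increased by 100)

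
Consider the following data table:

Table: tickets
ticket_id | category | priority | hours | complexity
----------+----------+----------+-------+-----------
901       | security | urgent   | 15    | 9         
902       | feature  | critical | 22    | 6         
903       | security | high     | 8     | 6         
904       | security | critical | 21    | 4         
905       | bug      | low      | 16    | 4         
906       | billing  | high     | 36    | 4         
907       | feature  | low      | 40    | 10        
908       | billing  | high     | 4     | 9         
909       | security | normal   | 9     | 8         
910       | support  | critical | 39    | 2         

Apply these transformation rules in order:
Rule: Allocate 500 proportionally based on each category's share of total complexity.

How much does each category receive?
billing: 104.84, bug: 32.26, feature: 129.03, security: 217.74, support: 16.13

Step 1: Calculate total complexity = 62
Step 2: Calculate each category's proportion:
  billing: 13/62 = 20.97% → 104.84
  bug: 4/62 = 6.45% → 32.26
  feature: 16/62 = 25.81% → 129.03
  security: 27/62 = 43.55% → 217.74
  support: 2/62 = 3.23% → 16.13
Step 3: Verify: sum of allocations ≈ 500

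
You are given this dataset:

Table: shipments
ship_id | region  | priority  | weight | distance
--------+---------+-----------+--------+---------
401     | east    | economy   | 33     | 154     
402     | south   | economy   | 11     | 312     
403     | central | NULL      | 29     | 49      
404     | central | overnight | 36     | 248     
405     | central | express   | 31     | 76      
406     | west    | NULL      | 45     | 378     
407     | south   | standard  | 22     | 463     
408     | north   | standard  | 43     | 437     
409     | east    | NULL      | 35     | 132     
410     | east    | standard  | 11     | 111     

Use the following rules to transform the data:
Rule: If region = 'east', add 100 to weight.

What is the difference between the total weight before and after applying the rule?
300

Step 1: Original sum of weight = 296
Step 2: 3 records have region = 'east'
Step 3: Each affected record changes by 100
Step 4: Total change = 3 × 100 = 300
Step 5: New sum = 296 + 300 = 596
Step 6: Difference = |596 - 296| = 300
        (Sum increased by 300)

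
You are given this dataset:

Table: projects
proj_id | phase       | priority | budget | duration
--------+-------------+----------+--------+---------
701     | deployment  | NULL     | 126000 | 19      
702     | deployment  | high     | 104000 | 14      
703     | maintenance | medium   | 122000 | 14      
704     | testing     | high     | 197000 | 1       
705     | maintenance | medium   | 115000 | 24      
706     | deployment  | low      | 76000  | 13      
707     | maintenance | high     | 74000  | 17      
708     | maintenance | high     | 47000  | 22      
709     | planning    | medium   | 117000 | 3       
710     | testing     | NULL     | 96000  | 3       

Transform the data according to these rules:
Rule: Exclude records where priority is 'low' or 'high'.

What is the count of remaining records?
5

Step 1: Count records to exclude
  - 1 (low) + 4 (high) = 5 records
Step 2: Total records: 10
Step 3: Remaining = 10 - 5 = 5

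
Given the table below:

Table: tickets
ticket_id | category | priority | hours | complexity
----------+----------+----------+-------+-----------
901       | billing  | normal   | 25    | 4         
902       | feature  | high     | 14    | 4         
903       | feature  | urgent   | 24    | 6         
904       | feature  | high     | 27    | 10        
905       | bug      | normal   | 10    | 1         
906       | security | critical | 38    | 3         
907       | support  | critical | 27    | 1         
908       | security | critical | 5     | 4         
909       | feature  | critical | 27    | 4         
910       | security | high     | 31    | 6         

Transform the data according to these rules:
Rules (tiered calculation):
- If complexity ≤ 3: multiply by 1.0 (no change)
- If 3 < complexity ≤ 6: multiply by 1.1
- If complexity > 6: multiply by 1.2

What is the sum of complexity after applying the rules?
47.8

Step 1: Tier 1 (complexity ≤ 3): 3 records, sum = 5 × 1.0 = 5.0
Step 2: Tier 2 (3 < complexity ≤ 6): 6 records, sum = 28 × 1.1 = 30.8
Step 3: Tier 3 (complexity > 6): 1 records, sum = 10 × 1.2 = 12.0
Step 4: Final sum = 5.0 + 30.8 + 12.0 = 47.8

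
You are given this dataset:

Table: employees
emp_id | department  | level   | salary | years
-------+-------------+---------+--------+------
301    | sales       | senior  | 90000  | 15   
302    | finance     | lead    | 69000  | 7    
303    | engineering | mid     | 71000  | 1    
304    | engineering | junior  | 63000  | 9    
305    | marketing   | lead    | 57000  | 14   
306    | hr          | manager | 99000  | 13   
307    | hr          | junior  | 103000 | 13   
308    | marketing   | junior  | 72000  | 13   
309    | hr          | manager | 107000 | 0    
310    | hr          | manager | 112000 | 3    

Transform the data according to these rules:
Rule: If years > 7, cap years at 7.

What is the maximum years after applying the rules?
7

Step 1: Original maximum years = 15
Step 2: Apply cap at 7
Step 3: 6 records had years > 7 and were capped
Step 4: Maximum after transformation = 7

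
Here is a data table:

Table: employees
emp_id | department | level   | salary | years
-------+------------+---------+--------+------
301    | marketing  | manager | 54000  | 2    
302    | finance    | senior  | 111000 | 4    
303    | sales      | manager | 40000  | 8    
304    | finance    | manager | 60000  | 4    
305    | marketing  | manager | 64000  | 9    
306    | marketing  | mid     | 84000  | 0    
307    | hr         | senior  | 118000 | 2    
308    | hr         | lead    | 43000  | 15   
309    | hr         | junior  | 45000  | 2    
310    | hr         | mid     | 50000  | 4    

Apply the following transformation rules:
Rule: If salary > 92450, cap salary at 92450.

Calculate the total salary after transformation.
624900

Step 1: 2 records have salary > 92450
Step 2: These records originally summed to 229000
Step 3: After capping: 2 × 92450 = 184900
Step 4: Unaffected records sum: 440000
Step 5: Final sum = 184900 + 440000 = 624900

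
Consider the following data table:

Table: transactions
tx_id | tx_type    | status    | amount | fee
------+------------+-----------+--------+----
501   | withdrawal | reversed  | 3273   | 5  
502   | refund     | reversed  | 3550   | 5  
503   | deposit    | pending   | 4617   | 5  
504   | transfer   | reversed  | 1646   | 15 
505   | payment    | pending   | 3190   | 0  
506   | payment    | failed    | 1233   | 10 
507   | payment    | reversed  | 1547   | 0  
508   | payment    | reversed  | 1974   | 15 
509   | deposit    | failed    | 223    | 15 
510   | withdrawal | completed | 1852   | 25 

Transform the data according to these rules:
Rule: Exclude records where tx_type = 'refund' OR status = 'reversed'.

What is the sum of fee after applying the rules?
55

Step 1: Find records where tx_type = 'refund' OR status = 'reversed'
Step 2: 5 records match, summing to 40
Step 3: Original sum: 95
Step 4: Remaining sum = 95 - 40 = 55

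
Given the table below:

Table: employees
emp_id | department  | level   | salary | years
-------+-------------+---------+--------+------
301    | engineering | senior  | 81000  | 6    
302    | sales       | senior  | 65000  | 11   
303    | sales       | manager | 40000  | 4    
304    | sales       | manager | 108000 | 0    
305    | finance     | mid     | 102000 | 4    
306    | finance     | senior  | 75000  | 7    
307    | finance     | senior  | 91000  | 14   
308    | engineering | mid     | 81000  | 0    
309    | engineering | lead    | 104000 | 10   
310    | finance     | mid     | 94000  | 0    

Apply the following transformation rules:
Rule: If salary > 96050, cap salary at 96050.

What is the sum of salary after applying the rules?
815150

Step 1: 3 records have salary > 96050
Step 2: These records originally summed to 314000
Step 3: After capping: 3 × 96050 = 288150
Step 4: Unaffected records sum: 527000
Step 5: Final sum = 288150 + 527000 = 815150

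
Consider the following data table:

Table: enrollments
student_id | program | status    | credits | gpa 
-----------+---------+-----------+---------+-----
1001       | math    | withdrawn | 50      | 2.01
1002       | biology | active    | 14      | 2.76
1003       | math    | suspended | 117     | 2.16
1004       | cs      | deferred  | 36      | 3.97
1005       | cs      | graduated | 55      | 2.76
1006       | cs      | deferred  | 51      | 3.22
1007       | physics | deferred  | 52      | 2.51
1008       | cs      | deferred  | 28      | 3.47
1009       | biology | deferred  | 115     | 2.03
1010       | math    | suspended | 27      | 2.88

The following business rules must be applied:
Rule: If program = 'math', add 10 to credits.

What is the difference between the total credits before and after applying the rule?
30

Step 1: Original sum of credits = 545
Step 2: 3 records have program = 'math'
Step 3: Each affected record changes by 10
Step 4: Total change = 3 × 10 = 30
Step 5: New sum = 545 + 30 = 575
Step 6: Difference = |575 - 545| = 30
        (Sum increased by 30)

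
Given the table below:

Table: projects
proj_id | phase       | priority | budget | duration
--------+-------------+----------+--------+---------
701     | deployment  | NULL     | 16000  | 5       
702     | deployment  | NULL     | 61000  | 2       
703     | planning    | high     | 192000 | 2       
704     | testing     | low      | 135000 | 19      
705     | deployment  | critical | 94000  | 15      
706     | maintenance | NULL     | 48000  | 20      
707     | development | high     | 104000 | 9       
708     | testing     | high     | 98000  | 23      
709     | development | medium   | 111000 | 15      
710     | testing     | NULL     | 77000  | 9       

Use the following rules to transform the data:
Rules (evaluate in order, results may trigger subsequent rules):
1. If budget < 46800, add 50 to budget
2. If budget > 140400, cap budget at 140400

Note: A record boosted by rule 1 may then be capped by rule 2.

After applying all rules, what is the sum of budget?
884450

Step 1: Apply rule 1 to records with budget < 46800
  - 1 records get bonus of 50
  - Of these, 0 records then exceed 140400 and get capped
Step 2: Apply rule 2 to records with budget > 140400
  - 1 records (original) are capped
Step 3: Calculate final sum = 884450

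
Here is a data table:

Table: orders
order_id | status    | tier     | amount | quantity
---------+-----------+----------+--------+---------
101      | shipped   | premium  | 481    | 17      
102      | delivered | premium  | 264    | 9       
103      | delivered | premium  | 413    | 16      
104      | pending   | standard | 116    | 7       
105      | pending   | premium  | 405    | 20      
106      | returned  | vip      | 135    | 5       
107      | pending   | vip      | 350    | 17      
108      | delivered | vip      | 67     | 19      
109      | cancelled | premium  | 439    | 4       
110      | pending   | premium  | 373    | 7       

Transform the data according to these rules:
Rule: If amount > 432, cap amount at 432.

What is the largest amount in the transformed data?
432

Step 1: Original maximum amount = 481
Step 2: Apply cap at 432
Step 3: 2 records had amount > 432 and were capped
Step 4: Maximum after transformation = 432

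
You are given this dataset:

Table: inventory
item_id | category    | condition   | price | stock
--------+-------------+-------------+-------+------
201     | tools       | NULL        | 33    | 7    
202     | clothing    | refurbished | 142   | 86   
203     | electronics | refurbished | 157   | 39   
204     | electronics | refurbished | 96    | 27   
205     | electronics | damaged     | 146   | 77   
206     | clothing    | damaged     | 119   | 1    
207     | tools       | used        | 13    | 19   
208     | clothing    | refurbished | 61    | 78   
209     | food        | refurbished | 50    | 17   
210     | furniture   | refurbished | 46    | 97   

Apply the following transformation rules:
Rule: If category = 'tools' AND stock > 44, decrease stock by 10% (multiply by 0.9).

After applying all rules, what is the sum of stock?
448

Step 1: Find records where category = 'tools' AND stock > 44
Step 2: 0 records match, summing to 0
Step 3: After multiplier: 0 × 0.9 = 0.0
Step 4: Unaffected records sum: 448
Step 5: Final sum = 0.0 + 448 = 448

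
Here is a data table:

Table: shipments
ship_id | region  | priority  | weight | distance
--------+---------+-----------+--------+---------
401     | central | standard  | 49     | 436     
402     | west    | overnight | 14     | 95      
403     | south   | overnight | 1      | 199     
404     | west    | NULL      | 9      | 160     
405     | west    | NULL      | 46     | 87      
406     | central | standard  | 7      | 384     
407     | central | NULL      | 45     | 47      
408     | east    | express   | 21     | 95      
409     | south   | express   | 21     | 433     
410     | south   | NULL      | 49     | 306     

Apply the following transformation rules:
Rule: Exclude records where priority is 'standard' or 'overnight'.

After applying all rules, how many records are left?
6

Step 1: Count records to exclude
  - 2 (standard) + 2 (overnight) = 4 records
Step 2: Total records: 10
Step 3: Remaining = 10 - 4 = 6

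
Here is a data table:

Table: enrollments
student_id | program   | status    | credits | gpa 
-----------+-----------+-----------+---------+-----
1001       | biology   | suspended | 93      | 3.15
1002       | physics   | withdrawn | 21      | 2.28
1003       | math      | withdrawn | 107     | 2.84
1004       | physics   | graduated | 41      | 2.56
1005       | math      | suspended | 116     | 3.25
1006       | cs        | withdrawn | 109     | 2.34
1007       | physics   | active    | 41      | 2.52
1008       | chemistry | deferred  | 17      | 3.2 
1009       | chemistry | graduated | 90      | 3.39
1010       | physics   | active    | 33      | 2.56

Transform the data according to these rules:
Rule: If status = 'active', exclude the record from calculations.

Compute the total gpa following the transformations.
23.01

Step 1: Identify records where status = 'active'
Step 2: The excluded records sum to 5.08
Step 3: Original total gpa = 28.09
Step 4: Remaining total = 28.09 - 5.08 = 23.01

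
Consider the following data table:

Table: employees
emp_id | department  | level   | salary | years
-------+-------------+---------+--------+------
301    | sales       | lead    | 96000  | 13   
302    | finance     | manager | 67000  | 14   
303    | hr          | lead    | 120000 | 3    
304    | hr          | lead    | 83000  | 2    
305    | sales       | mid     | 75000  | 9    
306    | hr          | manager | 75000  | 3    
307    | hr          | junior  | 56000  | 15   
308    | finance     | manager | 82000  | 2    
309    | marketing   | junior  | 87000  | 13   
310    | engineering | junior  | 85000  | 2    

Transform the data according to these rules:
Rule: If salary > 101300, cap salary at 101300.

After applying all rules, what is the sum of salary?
807300

Step 1: 1 records have salary > 101300
Step 2: These records originally summed to 120000
Step 3: After capping: 1 × 101300 = 101300
Step 4: Unaffected records sum: 706000
Step 5: Final sum = 101300 + 706000 = 807300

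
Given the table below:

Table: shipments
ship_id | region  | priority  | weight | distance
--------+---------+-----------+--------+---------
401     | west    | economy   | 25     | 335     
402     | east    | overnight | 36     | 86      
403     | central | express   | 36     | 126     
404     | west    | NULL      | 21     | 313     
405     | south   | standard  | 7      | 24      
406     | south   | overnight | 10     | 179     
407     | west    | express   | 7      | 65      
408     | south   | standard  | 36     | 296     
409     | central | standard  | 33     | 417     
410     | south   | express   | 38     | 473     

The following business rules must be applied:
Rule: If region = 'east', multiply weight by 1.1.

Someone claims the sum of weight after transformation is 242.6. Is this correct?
No, the correct result is 252.6.

Step 1: Calculate the correct sum after transformation
Step 2: Apply multiplier 1.1 to records where region = 'east'
Step 3: Correct result = 252.6
Step 4: Claimed result = 242.6
Step 5: 252.6 ≠ 242.6
Conclusion: The claimed result is incorrect. The correct answer is 252.6.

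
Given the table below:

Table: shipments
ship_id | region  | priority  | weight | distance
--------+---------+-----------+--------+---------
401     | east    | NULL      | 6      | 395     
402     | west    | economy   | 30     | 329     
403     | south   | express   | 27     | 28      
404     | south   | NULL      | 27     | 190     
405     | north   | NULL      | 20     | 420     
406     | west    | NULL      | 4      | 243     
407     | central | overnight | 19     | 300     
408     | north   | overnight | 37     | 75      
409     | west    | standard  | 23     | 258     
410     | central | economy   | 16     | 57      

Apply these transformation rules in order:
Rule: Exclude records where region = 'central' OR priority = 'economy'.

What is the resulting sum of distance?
1609

Step 1: Find records where region = 'central' OR priority = 'economy'
Step 2: 3 records match, summing to 686
Step 3: Original sum: 2295
Step 4: Remaining sum = 2295 - 686 = 1609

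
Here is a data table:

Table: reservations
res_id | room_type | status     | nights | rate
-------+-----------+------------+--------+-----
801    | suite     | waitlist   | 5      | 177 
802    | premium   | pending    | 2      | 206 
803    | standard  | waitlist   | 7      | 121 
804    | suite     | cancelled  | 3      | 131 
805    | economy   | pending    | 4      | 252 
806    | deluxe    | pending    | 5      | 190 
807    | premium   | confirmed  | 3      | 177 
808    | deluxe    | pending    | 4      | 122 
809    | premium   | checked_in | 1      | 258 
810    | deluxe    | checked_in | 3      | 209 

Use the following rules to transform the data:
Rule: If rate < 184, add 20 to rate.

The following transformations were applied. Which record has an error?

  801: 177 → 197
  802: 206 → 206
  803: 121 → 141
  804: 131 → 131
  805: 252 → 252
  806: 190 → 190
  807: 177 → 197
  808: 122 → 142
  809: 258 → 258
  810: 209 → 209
Record 804 has an error. The correct transformed value should be 151, not 131.

Step 1: Check each record against the rule
Step 2: Record 804 has rate = 131
Step 3: Since 131 < 184, the bonus should have been applied
Step 4: Correct value = 151, but claimed value = 131
Conclusion: Record 804 has the error.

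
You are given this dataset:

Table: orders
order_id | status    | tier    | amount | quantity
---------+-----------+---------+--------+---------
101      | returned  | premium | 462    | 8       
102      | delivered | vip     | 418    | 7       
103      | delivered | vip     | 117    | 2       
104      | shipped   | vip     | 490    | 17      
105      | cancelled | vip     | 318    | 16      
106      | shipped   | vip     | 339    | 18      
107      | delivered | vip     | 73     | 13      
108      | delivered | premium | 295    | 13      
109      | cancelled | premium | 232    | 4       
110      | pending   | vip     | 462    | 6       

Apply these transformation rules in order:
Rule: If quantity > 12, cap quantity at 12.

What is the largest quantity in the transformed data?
12

Step 1: Original maximum quantity = 18
Step 2: Apply cap at 12
Step 3: 5 records had quantity > 12 and were capped
Step 4: Maximum after transformation = 12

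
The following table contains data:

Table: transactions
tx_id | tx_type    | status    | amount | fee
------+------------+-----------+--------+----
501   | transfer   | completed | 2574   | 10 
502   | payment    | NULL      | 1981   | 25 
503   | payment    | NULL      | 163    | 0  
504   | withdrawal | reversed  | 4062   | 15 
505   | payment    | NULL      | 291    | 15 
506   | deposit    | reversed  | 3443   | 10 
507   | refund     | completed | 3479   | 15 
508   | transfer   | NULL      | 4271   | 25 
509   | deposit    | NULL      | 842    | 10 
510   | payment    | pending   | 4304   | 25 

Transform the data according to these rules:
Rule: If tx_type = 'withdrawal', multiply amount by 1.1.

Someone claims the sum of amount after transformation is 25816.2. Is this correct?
Yes, the result is correct.

Step 1: Calculate the correct sum after transformation
Step 2: Apply multiplier 1.1 to records where tx_type = 'withdrawal'
Step 3: Correct result = 25816.2
Step 4: Claimed result = 25816.2
Step 5: 25816.2 = 25816.2 ✓
Conclusion: The claimed result is correct.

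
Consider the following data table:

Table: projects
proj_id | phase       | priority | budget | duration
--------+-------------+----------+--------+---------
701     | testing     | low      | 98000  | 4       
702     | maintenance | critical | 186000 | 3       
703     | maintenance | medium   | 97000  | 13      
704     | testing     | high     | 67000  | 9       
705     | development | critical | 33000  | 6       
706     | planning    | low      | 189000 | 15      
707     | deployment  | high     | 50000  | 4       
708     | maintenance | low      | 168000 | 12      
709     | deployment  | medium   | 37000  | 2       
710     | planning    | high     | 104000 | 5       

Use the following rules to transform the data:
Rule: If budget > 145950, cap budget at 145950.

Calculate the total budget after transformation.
923850

Step 1: 3 records have budget > 145950
Step 2: These records originally summed to 543000
Step 3: After capping: 3 × 145950 = 437850
Step 4: Unaffected records sum: 486000
Step 5: Final sum = 437850 + 486000 = 923850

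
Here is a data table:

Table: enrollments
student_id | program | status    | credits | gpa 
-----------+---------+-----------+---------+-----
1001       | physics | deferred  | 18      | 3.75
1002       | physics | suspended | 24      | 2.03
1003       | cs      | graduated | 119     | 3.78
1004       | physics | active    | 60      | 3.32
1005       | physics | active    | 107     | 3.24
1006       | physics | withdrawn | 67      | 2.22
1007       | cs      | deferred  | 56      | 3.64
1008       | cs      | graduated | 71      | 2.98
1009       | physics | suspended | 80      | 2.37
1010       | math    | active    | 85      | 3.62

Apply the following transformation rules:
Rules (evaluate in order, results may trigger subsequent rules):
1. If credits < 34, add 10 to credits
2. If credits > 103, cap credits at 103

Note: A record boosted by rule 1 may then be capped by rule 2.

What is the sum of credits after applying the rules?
687

Step 1: Apply rule 1 to records with credits < 34
  - 2 records get bonus of 10
  - Of these, 0 records then exceed 103 and get capped
Step 2: Apply rule 2 to records with credits > 103
  - 2 records (original) are capped
Step 3: Calculate final sum = 687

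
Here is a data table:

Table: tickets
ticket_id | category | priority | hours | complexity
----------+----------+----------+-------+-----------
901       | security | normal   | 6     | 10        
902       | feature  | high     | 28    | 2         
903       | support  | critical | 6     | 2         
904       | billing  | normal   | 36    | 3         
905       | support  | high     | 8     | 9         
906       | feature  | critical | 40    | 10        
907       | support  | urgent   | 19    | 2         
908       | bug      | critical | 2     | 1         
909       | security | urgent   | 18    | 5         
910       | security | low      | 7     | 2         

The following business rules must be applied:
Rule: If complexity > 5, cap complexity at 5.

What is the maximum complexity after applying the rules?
5

Step 1: Original maximum complexity = 10
Step 2: Apply cap at 5
Step 3: 3 records had complexity > 5 and were capped
Step 4: Maximum after transformation = 5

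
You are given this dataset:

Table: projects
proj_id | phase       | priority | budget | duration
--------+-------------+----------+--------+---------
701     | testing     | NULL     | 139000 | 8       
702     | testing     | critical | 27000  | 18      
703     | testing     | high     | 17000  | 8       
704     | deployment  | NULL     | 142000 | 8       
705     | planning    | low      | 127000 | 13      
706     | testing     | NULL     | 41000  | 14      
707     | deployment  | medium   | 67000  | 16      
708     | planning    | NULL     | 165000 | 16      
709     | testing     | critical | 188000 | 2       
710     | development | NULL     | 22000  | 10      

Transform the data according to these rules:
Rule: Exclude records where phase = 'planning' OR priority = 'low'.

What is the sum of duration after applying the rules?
84

Step 1: Find records where phase = 'planning' OR priority = 'low'
Step 2: 2 records match, summing to 29
Step 3: Original sum: 113
Step 4: Remaining sum = 113 - 29 = 84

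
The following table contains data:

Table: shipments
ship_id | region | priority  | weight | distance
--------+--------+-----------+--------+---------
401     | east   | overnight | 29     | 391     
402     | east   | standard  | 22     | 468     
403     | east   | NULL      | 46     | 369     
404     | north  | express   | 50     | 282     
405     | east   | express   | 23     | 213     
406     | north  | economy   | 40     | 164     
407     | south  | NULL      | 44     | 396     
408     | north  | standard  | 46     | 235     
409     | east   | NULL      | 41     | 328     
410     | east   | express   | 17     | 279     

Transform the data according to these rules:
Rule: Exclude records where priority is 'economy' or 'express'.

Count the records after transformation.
6

Step 1: Count records to exclude
  - 1 (economy) + 3 (express) = 4 records
Step 2: Total records: 10
Step 3: Remaining = 10 - 4 = 6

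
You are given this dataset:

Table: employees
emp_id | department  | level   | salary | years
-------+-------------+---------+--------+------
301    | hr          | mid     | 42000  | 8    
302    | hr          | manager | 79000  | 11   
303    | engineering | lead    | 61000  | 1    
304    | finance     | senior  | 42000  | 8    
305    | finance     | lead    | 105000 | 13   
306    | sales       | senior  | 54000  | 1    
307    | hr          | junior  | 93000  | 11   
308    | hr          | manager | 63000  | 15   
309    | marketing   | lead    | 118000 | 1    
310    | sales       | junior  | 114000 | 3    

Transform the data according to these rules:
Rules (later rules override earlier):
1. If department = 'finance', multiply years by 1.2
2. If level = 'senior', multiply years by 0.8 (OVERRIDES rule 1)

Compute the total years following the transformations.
72.8

Step 1: Rule 2 takes priority for records with level = 'senior'
  - 2 records: 9 × 0.8 = 7.2
Step 2: Rule 1 applies to remaining records with department = 'finance'
  - 1 records: 13 × 1.2 = 15.6
Step 3: Other records unchanged: 50
Step 4: Final sum = 7.2 + 15.6 + 50 = 72.8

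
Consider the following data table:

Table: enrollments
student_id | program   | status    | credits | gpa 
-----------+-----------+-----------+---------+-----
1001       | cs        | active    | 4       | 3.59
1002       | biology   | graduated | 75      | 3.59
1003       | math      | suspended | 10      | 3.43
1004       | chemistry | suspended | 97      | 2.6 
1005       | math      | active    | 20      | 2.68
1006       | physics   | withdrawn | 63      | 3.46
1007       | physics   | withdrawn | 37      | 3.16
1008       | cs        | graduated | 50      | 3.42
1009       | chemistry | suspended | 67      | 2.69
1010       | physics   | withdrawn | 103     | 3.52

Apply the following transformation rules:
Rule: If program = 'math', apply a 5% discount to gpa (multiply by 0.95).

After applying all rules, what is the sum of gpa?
31.83

Step 1: Records with program = 'math' have total gpa = 6.11
Step 2: Apply multiplier: 6.11 × 0.95 = 5.8
Step 3: Other records total: 26.03
Step 4: Final sum = 5.8 + 26.03 = 31.83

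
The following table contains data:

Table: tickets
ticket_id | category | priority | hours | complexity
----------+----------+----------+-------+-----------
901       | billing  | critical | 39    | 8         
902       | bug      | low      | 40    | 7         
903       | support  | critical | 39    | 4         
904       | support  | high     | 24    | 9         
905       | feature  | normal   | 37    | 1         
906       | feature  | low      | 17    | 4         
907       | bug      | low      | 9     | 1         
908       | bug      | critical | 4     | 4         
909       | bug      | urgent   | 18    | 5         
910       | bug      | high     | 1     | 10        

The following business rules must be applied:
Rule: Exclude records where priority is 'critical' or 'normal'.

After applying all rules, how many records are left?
6

Step 1: Count records to exclude
  - 3 (critical) + 1 (normal) = 4 records
Step 2: Total records: 10
Step 3: Remaining = 10 - 4 = 6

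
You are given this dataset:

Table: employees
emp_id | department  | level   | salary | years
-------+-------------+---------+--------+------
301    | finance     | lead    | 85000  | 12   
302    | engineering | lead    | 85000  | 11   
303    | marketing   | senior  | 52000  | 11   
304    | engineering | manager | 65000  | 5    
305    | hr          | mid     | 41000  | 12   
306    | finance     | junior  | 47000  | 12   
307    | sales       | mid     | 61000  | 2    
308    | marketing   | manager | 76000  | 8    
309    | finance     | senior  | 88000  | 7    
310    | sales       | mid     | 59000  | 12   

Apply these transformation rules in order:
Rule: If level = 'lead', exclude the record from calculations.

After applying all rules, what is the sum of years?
69

Step 1: Identify records where level = 'lead'
Step 2: The excluded records sum to 23
Step 3: Original total years = 92
Step 4: Remaining total = 92 - 23 = 69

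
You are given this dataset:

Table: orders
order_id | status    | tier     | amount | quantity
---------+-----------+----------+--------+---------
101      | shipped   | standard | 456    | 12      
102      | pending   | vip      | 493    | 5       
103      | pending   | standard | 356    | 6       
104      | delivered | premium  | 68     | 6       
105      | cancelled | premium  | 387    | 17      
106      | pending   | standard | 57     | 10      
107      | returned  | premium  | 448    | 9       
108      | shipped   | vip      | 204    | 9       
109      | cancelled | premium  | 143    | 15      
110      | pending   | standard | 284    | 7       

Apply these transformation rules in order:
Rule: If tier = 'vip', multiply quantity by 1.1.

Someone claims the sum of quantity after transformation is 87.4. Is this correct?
No, the correct result is 97.4.

Step 1: Calculate the correct sum after transformation
Step 2: Apply multiplier 1.1 to records where tier = 'vip'
Step 3: Correct result = 97.4
Step 4: Claimed result = 87.4
Step 5: 97.4 ≠ 87.4
Conclusion: The claimed result is incorrect. The correct answer is 97.4.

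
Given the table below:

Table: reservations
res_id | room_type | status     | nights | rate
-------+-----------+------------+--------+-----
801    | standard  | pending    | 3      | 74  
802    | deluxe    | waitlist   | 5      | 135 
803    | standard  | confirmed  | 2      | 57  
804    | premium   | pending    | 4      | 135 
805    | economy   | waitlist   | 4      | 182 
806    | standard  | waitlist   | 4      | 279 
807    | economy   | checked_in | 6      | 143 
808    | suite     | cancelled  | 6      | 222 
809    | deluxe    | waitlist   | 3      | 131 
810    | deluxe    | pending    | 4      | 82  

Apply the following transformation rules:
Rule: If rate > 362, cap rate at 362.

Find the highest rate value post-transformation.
279

Step 1: Original maximum rate = 279
Step 2: Check cap of 362 against maximum
Step 3: No records exceed the cap (max 279 <= cap 362), so no capping applies
Step 4: Maximum after transformation = 279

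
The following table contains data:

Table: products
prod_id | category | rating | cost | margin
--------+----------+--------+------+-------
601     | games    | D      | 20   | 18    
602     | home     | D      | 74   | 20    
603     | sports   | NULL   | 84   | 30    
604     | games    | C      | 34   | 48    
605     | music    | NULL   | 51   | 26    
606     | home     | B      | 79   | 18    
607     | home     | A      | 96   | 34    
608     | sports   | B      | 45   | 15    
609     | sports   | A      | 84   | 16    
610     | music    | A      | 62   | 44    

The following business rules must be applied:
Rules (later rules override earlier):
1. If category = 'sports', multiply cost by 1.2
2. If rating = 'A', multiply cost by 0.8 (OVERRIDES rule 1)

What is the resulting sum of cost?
606.4

Step 1: Rule 2 takes priority for records with rating = 'A'
  - 3 records: 242 × 0.8 = 193.6
Step 2: Rule 1 applies to remaining records with category = 'sports'
  - 2 records: 129 × 1.2 = 154.8
Step 3: Other records unchanged: 258
Step 4: Final sum = 193.6 + 154.8 + 258 = 606.4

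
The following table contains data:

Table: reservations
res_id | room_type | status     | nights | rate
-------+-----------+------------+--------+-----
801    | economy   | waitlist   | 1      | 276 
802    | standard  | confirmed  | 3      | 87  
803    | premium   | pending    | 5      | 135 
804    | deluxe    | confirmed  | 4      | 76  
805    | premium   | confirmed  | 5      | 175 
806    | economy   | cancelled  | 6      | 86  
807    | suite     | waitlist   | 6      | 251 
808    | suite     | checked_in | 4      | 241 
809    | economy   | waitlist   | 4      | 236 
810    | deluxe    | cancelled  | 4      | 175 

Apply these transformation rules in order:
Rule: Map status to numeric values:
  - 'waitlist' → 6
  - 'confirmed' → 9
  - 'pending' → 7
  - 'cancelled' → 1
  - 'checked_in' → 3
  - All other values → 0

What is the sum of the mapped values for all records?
57

Step 1: Apply mapping to each record
Step 2: Count by status:
  'waitlist': 3 records × 6 = 18
  'confirmed': 3 records × 9 = 27
  'pending': 1 records × 7 = 7
  'cancelled': 2 records × 1 = 2
  'checked_in': 1 records × 3 = 3
Step 3: Sum all mapped values = 57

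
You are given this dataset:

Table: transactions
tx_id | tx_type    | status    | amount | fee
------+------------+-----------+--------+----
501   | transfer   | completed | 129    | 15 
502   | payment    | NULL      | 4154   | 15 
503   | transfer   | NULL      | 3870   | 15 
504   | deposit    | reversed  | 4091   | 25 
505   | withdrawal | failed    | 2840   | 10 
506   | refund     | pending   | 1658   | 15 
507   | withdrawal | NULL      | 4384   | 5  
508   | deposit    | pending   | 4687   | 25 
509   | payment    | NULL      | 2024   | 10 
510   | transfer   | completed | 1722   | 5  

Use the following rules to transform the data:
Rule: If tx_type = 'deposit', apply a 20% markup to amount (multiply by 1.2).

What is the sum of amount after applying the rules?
31314.6

Step 1: Records with tx_type = 'deposit' have total amount = 8778
Step 2: Apply multiplier: 8778 × 1.2 = 10533.6
Step 3: Other records total: 20781
Step 4: Final sum = 10533.6 + 20781 = 31314.6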